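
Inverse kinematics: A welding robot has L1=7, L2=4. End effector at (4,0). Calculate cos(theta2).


Given: L1 = 7, L2 = 4, target (x, y) = (4, 0)
Using cos(theta2) = (x^2 + y^2 - L1^2 - L2^2) / (2*L1*L2)
x^2 + y^2 = 4^2 + 0 = 16
L1^2 + L2^2 = 49 + 16 = 65
Numerator = 16 - 65 = -49
Denominator = 2*7*4 = 56
cos(theta2) = -49/56 = -7/8

-7/8


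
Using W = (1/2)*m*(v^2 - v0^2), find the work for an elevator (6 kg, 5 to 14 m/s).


Given: m = 6 kg, v0 = 5 m/s, v = 14 m/s
Using W = (1/2)*m*(v^2 - v0^2)
v^2 = 14^2 = 196
v0^2 = 5^2 = 25
v^2 - v0^2 = 196 - 25 = 171
W = (1/2)*6*171 = 513 J

513 J


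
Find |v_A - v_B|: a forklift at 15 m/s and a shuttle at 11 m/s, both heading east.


Given: v_A = 15 m/s east, v_B = 11 m/s east
Both move in the same direction; relative speed = |v_A - v_B|
|15 - 11| = |4|
= 4 m/s

4 m/s


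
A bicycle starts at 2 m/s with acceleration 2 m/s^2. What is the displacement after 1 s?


Given: v0 = 2 m/s, a = 2 m/s^2, t = 1 s
Using s = v0*t + (1/2)*a*t^2
s = 2*1 + (1/2)*2*1^2
s = 2 + (1/2)*2
s = 2 + 1
s = 3

3 m


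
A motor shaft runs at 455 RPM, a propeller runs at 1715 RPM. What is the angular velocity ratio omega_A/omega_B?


Given: RPM_A = 455, RPM_B = 1715
omega = 2*pi*RPM/60, so omega_A/omega_B = RPM_A / RPM_B
omega_A/omega_B = 455 / 1715
omega_A/omega_B = 13/49

13/49


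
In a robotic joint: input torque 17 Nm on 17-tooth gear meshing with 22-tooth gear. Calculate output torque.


Given: N1 = 17, N2 = 22, T1 = 17 Nm
Using T2/T1 = N2/N1
T2 = T1 * N2 / N1
T2 = 17 * 22 / 17
T2 = 374 / 17
T2 = 22 Nm

22 Nm


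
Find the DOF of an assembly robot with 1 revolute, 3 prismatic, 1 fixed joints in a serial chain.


Given: serial robot with 1 revolute, 3 prismatic, 1 fixed joints
DOF contribution per joint type: revolute=1, prismatic=1, spherical=3, fixed=0
DOF = 1*1 + 3*1 + 1*0
DOF = 4

4


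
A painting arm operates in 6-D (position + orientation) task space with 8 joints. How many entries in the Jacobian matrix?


Given: task space dimension = 6, joints = 8
Jacobian is a 6 x 8 matrix
Total entries = rows * columns
Total = 6 * 8
Total = 48

48


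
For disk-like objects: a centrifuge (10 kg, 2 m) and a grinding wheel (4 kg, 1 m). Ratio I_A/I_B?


Given: M1=10 kg, R1=2 m, M2=4 kg, R2=1 m
For a disk: I = (1/2)*M*R^2, so I_A/I_B = (M1*R1^2)/(M2*R2^2)
M1*R1^2 = 10*4 = 40
M2*R2^2 = 4*1 = 4
I_A/I_B = 40/4 = 10

10


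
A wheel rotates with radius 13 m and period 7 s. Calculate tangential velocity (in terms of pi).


Given: radius r = 13 m, period T = 7 s
Using v = 2*pi*r / T
v = 2*pi*13 / 7
v = 26*pi / 7
v = 26/7*pi m/s

26/7*pi m/s


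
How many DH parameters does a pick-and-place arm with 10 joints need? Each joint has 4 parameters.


Given: 10 joints, 4 DH parameters per joint (d, theta, a, alpha)
Total DH parameters = number_of_joints * 4
Total = 10 * 4
Total = 40

40


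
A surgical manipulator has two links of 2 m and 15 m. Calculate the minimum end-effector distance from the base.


Given: L1 = 2 m, L2 = 15 m
For a 2-link planar arm, min reach = |L1 - L2| (second link folded back)
Min reach = |2 - 15|
Min reach = 13 m

13 m


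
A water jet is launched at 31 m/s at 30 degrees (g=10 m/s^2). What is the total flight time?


Given: v0 = 31 m/s, theta = 30 deg, g = 10 m/s^2
sin(30) = 1/2
Using T = 2*v0*sin(theta) / g
T = 2*31*1/2 / 10
T = 31 / 10
T = 31/10 s

31/10 s


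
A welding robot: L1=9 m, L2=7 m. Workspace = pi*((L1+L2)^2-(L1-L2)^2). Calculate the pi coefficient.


Given: L1 = 9, L2 = 7
(L1+L2)^2 = (16)^2 = 256
(L1-L2)^2 = (2)^2 = 4
Difference = 256 - 4 = 252
This equals 4*L1*L2 = 4*9*7 = 252
Workspace area = 252*pi

252


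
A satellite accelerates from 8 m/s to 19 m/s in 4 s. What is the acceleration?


Given: initial velocity v0 = 8 m/s, final velocity v = 19 m/s, time t = 4 s
Using a = (v - v0) / t
a = (19 - 8) / 4
a = 11 / 4
a = 11/4 m/s^2

11/4 m/s^2


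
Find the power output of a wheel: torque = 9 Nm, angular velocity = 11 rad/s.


Given: tau = 9 Nm, omega = 11 rad/s
Using P = tau * omega
P = 9 * 11
P = 99 W

99 W


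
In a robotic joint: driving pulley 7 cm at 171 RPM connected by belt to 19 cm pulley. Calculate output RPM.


Given: D1 = 7 cm, w1 = 171 RPM, D2 = 19 cm
Using D1*w1 = D2*w2
w2 = D1*w1 / D2
w2 = 7*171 / 19
w2 = 1197 / 19
w2 = 63 RPM

63 RPM


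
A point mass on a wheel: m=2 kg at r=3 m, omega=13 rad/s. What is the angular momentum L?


Given: m = 2 kg, r = 3 m, omega = 13 rad/s
For a point mass: I = m*r^2
I = 2*3^2 = 2*9 = 18
L = I*omega = 18*13
L = 234 kg*m^2/s

234 kg*m^2/s


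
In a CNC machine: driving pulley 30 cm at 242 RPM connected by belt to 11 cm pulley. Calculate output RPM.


Given: D1 = 30 cm, w1 = 242 RPM, D2 = 11 cm
Using D1*w1 = D2*w2
w2 = D1*w1 / D2
w2 = 30*242 / 11
w2 = 7260 / 11
w2 = 660 RPM

660 RPM


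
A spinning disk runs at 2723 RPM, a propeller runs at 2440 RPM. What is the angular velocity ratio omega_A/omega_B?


Given: RPM_A = 2723, RPM_B = 2440
omega = 2*pi*RPM/60, so omega_A/omega_B = RPM_A / RPM_B
omega_A/omega_B = 2723 / 2440
omega_A/omega_B = 2723/2440

2723/2440


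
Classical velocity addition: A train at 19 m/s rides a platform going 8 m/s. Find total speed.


Given: object velocity = 19 m/s, platform velocity = 8 m/s (same direction)
Using classical velocity addition: v_total = v_object + v_platform
v_total = 19 + 8
v_total = 27 m/s

27 m/s


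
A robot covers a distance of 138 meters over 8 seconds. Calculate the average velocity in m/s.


Given: distance d = 138 m, time t = 8 s
Using v = d / t
v = 138 / 8
v = 69/4 m/s

69/4 m/s


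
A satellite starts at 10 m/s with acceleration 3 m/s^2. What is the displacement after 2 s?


Given: v0 = 10 m/s, a = 3 m/s^2, t = 2 s
Using s = v0*t + (1/2)*a*t^2
s = 10*2 + (1/2)*3*2^2
s = 20 + (1/2)*12
s = 20 + 6
s = 26

26 m


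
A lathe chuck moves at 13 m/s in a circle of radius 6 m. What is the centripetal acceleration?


Given: v = 13 m/s, r = 6 m
Using a_c = v^2 / r
a_c = 13^2 / 6
a_c = 169 / 6
a_c = 169/6 m/s^2

169/6 m/s^2


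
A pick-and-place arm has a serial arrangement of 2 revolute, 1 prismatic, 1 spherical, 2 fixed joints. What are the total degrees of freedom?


Given: serial robot with 2 revolute, 1 prismatic, 1 spherical, 2 fixed joints
DOF contribution per joint type: revolute=1, prismatic=1, spherical=3, fixed=0
DOF = 2*1 + 1*1 + 1*3 + 2*0
DOF = 6

6


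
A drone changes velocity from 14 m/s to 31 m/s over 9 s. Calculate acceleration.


Given: initial velocity v0 = 14 m/s, final velocity v = 31 m/s, time t = 9 s
Using a = (v - v0) / t
a = (31 - 14) / 9
a = 17 / 9
a = 17/9 m/s^2

17/9 m/s^2


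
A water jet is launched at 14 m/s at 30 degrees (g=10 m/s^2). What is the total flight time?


Given: v0 = 14 m/s, theta = 30 deg, g = 10 m/s^2
sin(30) = 1/2
Using T = 2*v0*sin(theta) / g
T = 2*14*1/2 / 10
T = 14 / 10
T = 7/5 s

7/5 s


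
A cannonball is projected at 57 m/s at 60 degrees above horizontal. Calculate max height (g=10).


Given: v0 = 57 m/s, theta = 60 deg, g = 10 m/s^2
sin^2(60) = 3/4
Using H = v0^2 * sin^2(theta) / (2*g)
H = 57^2 * 3/4 / (2*10)
H = 3249 * 3/4 / 20
H = 9747/4 / 20
H = 9747/80 m

9747/80 m


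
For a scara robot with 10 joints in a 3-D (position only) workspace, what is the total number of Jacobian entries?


Given: task space dimension = 3, joints = 10
Jacobian is a 3 x 10 matrix
Total entries = rows * columns
Total = 3 * 10
Total = 30

30


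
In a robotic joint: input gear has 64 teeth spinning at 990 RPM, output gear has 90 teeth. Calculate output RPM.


Given: N1 = 64 teeth, w1 = 990 RPM, N2 = 90 teeth
Using N1*w1 = N2*w2
w2 = N1*w1 / N2
w2 = 64*990 / 90
w2 = 63360 / 90
w2 = 704 RPM

704 RPM


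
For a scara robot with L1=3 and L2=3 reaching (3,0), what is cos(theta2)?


Given: L1 = 3, L2 = 3, target (x, y) = (3, 0)
Using cos(theta2) = (x^2 + y^2 - L1^2 - L2^2) / (2*L1*L2)
x^2 + y^2 = 3^2 + 0 = 9
L1^2 + L2^2 = 9 + 9 = 18
Numerator = 9 - 18 = -9
Denominator = 2*3*3 = 18
cos(theta2) = -9/18 = -1/2

-1/2


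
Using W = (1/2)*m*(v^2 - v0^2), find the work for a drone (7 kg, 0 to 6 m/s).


Given: m = 7 kg, v0 = 0 m/s, v = 6 m/s
Using W = (1/2)*m*(v^2 - v0^2)
v^2 = 6^2 = 36
v0^2 = 0^2 = 0
v^2 - v0^2 = 36 - 0 = 36
W = (1/2)*7*36 = 126 J

126 J


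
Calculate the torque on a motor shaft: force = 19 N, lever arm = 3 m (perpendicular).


Given: F = 19 N, r = 3 m, angle = 90 deg (perpendicular)
Using tau = F * r * sin(90)
sin(90) = 1
tau = 19 * 3 * 1
tau = 57 Nm

57 Nm


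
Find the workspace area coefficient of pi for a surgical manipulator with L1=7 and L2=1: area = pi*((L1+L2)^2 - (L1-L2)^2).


Given: L1 = 7, L2 = 1
(L1+L2)^2 = (8)^2 = 64
(L1-L2)^2 = (6)^2 = 36
Difference = 64 - 36 = 28
This equals 4*L1*L2 = 4*7*1 = 28
Workspace area = 28*pi

28


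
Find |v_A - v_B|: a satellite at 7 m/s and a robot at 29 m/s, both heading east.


Given: v_A = 7 m/s east, v_B = 29 m/s east
Both move in the same direction; relative speed = |v_A - v_B|
|7 - 29| = |-22|
= 22 m/s

22 m/s


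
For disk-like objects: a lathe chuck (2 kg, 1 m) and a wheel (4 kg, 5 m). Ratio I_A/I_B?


Given: M1=2 kg, R1=1 m, M2=4 kg, R2=5 m
For a disk: I = (1/2)*M*R^2, so I_A/I_B = (M1*R1^2)/(M2*R2^2)
M1*R1^2 = 2*1 = 2
M2*R2^2 = 4*25 = 100
I_A/I_B = 2/100 = 1/50

1/50


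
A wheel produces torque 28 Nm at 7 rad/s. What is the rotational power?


Given: tau = 28 Nm, omega = 7 rad/s
Using P = tau * omega
P = 28 * 7
P = 196 W

196 W


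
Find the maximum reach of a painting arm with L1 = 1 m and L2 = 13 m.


Given: L1 = 1 m, L2 = 13 m
For a 2-link planar arm, max reach = L1 + L2 (fully extended)
Max reach = 1 + 13
Max reach = 14 m

14 m


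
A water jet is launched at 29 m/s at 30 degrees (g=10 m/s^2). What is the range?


Given: v0 = 29 m/s, theta = 30 deg, g = 10 m/s^2
sin(2*30) = sin(60) = sqrt(3)/2
Using R = v0^2 * sin(2*theta) / g
R = 29^2 * (sqrt(3)/2) / 10
R = 841 * sqrt(3) / 20
R = 841/20*sqrt(3) m

841/20*sqrt(3) m


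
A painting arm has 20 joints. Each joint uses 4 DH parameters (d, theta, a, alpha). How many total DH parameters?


Given: 20 joints, 4 DH parameters per joint (d, theta, a, alpha)
Total DH parameters = number_of_joints * 4
Total = 20 * 4
Total = 80

80


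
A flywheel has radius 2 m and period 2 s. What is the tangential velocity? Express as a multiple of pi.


Given: radius r = 2 m, period T = 2 s
Using v = 2*pi*r / T
v = 2*pi*2 / 2
v = 4*pi / 2
v = 2*pi m/s

2*pi m/s


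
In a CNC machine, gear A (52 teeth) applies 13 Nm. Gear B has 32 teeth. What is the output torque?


Given: N1 = 52, N2 = 32, T1 = 13 Nm
Using T2/T1 = N2/N1
T2 = T1 * N2 / N1
T2 = 13 * 32 / 52
T2 = 416 / 52
T2 = 8 Nm

8 Nm


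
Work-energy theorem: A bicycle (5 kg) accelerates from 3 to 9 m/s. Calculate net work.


Given: m = 5 kg, v0 = 3 m/s, v = 9 m/s
Using W = (1/2)*m*(v^2 - v0^2)
v^2 = 9^2 = 81
v0^2 = 3^2 = 9
v^2 - v0^2 = 81 - 9 = 72
W = (1/2)*5*72 = 180 J

180 J


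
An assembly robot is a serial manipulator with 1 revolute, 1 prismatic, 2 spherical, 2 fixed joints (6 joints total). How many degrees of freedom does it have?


Given: serial robot with 1 revolute, 1 prismatic, 2 spherical, 2 fixed joints
DOF contribution per joint type: revolute=1, prismatic=1, spherical=3, fixed=0
DOF = 1*1 + 1*1 + 2*3 + 2*0
DOF = 8

8


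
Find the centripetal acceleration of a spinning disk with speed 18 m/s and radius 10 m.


Given: v = 18 m/s, r = 10 m
Using a_c = v^2 / r
a_c = 18^2 / 10
a_c = 324 / 10
a_c = 162/5 m/s^2

162/5 m/s^2


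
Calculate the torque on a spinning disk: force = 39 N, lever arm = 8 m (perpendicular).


Given: F = 39 N, r = 8 m, angle = 90 deg (perpendicular)
Using tau = F * r * sin(90)
sin(90) = 1
tau = 39 * 8 * 1
tau = 312 Nm

312 Nm


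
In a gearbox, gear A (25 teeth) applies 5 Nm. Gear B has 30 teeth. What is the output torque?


Given: N1 = 25, N2 = 30, T1 = 5 Nm
Using T2/T1 = N2/N1
T2 = T1 * N2 / N1
T2 = 5 * 30 / 25
T2 = 150 / 25
T2 = 6 Nm

6 Nm


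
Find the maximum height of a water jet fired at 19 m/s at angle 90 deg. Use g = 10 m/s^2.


Given: v0 = 19 m/s, theta = 90 deg, g = 10 m/s^2
sin^2(90) = 1
Using H = v0^2 * sin^2(theta) / (2*g)
H = 19^2 * 1 / (2*10)
H = 361 * 1 / 20
H = 361 / 20
H = 361/20 m

361/20 m


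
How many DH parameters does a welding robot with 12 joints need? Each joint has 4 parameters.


Given: 12 joints, 4 DH parameters per joint (d, theta, a, alpha)
Total DH parameters = number_of_joints * 4
Total = 12 * 4
Total = 48

48


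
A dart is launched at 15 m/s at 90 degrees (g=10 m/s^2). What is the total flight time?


Given: v0 = 15 m/s, theta = 90 deg, g = 10 m/s^2
sin(90) = 1
Using T = 2*v0*sin(theta) / g
T = 2*15*1 / 10
T = 30 / 10
T = 3 s

3 s


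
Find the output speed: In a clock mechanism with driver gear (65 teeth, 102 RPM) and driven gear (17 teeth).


Given: N1 = 65 teeth, w1 = 102 RPM, N2 = 17 teeth
Using N1*w1 = N2*w2
w2 = N1*w1 / N2
w2 = 65*102 / 17
w2 = 6630 / 17
w2 = 390 RPM

390 RPM


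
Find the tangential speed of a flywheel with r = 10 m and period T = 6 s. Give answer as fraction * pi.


Given: radius r = 10 m, period T = 6 s
Using v = 2*pi*r / T
v = 2*pi*10 / 6
v = 20*pi / 6
v = 10/3*pi m/s

10/3*pi m/s


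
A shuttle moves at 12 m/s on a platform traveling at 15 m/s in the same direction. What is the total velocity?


Given: object velocity = 12 m/s, platform velocity = 15 m/s (same direction)
Using classical velocity addition: v_total = v_object + v_platform
v_total = 12 + 15
v_total = 27 m/s

27 m/s


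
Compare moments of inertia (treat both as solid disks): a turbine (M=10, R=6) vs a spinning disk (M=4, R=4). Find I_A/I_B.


Given: M1=10 kg, R1=6 m, M2=4 kg, R2=4 m
For a disk: I = (1/2)*M*R^2, so I_A/I_B = (M1*R1^2)/(M2*R2^2)
M1*R1^2 = 10*36 = 360
M2*R2^2 = 4*16 = 64
I_A/I_B = 360/64 = 45/8

45/8


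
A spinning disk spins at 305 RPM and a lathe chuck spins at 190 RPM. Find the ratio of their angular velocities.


Given: RPM_A = 305, RPM_B = 190
omega = 2*pi*RPM/60, so omega_A/omega_B = RPM_A / RPM_B
omega_A/omega_B = 305 / 190
omega_A/omega_B = 61/38

61/38


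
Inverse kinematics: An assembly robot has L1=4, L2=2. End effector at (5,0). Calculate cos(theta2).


Given: L1 = 4, L2 = 2, target (x, y) = (5, 0)
Using cos(theta2) = (x^2 + y^2 - L1^2 - L2^2) / (2*L1*L2)
x^2 + y^2 = 5^2 + 0 = 25
L1^2 + L2^2 = 16 + 4 = 20
Numerator = 25 - 20 = 5
Denominator = 2*4*2 = 16
cos(theta2) = 5/16 = 5/16

5/16


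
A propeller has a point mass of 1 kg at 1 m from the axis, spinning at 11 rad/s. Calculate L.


Given: m = 1 kg, r = 1 m, omega = 11 rad/s
For a point mass: I = m*r^2
I = 1*1^2 = 1*1 = 1
L = I*omega = 1*11
L = 11 kg*m^2/s

11 kg*m^2/s


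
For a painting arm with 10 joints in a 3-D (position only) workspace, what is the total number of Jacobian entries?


Given: task space dimension = 3, joints = 10
Jacobian is a 3 x 10 matrix
Total entries = rows * columns
Total = 3 * 10
Total = 30

30


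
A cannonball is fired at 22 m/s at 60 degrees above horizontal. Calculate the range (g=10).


Given: v0 = 22 m/s, theta = 60 deg, g = 10 m/s^2
sin(2*60) = sin(120) = sqrt(3)/2
Using R = v0^2 * sin(2*theta) / g
R = 22^2 * (sqrt(3)/2) / 10
R = 484 * sqrt(3) / 20
R = 121/5*sqrt(3) m

121/5*sqrt(3) m


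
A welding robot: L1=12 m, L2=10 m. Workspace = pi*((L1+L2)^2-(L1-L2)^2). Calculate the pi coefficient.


Given: L1 = 12, L2 = 10
(L1+L2)^2 = (22)^2 = 484
(L1-L2)^2 = (2)^2 = 4
Difference = 484 - 4 = 480
This equals 4*L1*L2 = 4*12*10 = 480
Workspace area = 480*pi

480


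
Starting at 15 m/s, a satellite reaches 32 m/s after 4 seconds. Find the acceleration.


Given: initial velocity v0 = 15 m/s, final velocity v = 32 m/s, time t = 4 s
Using a = (v - v0) / t
a = (32 - 15) / 4
a = 17 / 4
a = 17/4 m/s^2

17/4 m/s^2


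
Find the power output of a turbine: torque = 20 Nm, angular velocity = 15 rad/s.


Given: tau = 20 Nm, omega = 15 rad/s
Using P = tau * omega
P = 20 * 15
P = 300 W

300 W


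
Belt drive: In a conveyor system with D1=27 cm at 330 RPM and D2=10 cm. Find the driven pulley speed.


Given: D1 = 27 cm, w1 = 330 RPM, D2 = 10 cm
Using D1*w1 = D2*w2
w2 = D1*w1 / D2
w2 = 27*330 / 10
w2 = 8910 / 10
w2 = 891 RPM

891 RPM


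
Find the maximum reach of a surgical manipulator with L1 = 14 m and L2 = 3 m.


Given: L1 = 14 m, L2 = 3 m
For a 2-link planar arm, max reach = L1 + L2 (fully extended)
Max reach = 14 + 3
Max reach = 17 m

17 m


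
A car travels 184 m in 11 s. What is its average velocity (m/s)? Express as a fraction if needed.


Given: distance d = 184 m, time t = 11 s
Using v = d / t
v = 184 / 11
v = 184/11 m/s

184/11 m/s


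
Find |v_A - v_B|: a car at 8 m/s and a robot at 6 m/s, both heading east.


Given: v_A = 8 m/s east, v_B = 6 m/s east
Both move in the same direction; relative speed = |v_A - v_B|
|8 - 6| = |2|
= 2 m/s

2 m/s


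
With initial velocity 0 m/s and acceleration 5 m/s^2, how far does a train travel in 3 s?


Given: v0 = 0 m/s, a = 5 m/s^2, t = 3 s
Using s = v0*t + (1/2)*a*t^2
s = 0*3 + (1/2)*5*3^2
s = 0 + (1/2)*45
s = 0 + 45/2
s = 45/2

45/2 m


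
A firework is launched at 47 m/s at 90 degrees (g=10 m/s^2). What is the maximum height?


Given: v0 = 47 m/s, theta = 90 deg, g = 10 m/s^2
sin^2(90) = 1
Using H = v0^2 * sin^2(theta) / (2*g)
H = 47^2 * 1 / (2*10)
H = 2209 * 1 / 20
H = 2209 / 20
H = 2209/20 m

2209/20 m


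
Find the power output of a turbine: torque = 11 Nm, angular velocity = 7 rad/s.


Given: tau = 11 Nm, omega = 7 rad/s
Using P = tau * omega
P = 11 * 7
P = 77 W

77 W


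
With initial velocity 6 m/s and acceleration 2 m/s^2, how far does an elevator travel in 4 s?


Given: v0 = 6 m/s, a = 2 m/s^2, t = 4 s
Using s = v0*t + (1/2)*a*t^2
s = 6*4 + (1/2)*2*4^2
s = 24 + (1/2)*32
s = 24 + 16
s = 40

40 m


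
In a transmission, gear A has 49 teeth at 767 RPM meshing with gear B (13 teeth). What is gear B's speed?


Given: N1 = 49 teeth, w1 = 767 RPM, N2 = 13 teeth
Using N1*w1 = N2*w2
w2 = N1*w1 / N2
w2 = 49*767 / 13
w2 = 37583 / 13
w2 = 2891 RPM

2891 RPM


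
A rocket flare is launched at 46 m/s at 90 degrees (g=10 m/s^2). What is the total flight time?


Given: v0 = 46 m/s, theta = 90 deg, g = 10 m/s^2
sin(90) = 1
Using T = 2*v0*sin(theta) / g
T = 2*46*1 / 10
T = 92 / 10
T = 46/5 s

46/5 s


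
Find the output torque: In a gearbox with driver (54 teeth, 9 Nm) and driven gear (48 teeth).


Given: N1 = 54, N2 = 48, T1 = 9 Nm
Using T2/T1 = N2/N1
T2 = T1 * N2 / N1
T2 = 9 * 48 / 54
T2 = 432 / 54
T2 = 8 Nm

8 Nm


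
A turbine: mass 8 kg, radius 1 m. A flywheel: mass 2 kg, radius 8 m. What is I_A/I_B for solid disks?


Given: M1=8 kg, R1=1 m, M2=2 kg, R2=8 m
For a disk: I = (1/2)*M*R^2, so I_A/I_B = (M1*R1^2)/(M2*R2^2)
M1*R1^2 = 8*1 = 8
M2*R2^2 = 2*64 = 128
I_A/I_B = 8/128 = 1/16

1/16


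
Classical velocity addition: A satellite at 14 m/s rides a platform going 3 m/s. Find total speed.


Given: object velocity = 14 m/s, platform velocity = 3 m/s (same direction)
Using classical velocity addition: v_total = v_object + v_platform
v_total = 14 + 3
v_total = 17 m/s

17 m/s


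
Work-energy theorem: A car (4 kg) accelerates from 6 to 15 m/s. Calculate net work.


Given: m = 4 kg, v0 = 6 m/s, v = 15 m/s
Using W = (1/2)*m*(v^2 - v0^2)
v^2 = 15^2 = 225
v0^2 = 6^2 = 36
v^2 - v0^2 = 225 - 36 = 189
W = (1/2)*4*189 = 378 J

378 J


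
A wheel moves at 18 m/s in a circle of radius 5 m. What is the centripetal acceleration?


Given: v = 18 m/s, r = 5 m
Using a_c = v^2 / r
a_c = 18^2 / 5
a_c = 324 / 5
a_c = 324/5 m/s^2

324/5 m/s^2


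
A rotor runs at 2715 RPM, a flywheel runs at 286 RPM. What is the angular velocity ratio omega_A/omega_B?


Given: RPM_A = 2715, RPM_B = 286
omega = 2*pi*RPM/60, so omega_A/omega_B = RPM_A / RPM_B
omega_A/omega_B = 2715 / 286
omega_A/omega_B = 2715/286

2715/286


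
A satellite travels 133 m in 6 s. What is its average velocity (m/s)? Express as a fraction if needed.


Given: distance d = 133 m, time t = 6 s
Using v = d / t
v = 133 / 6
v = 133/6 m/s

133/6 m/s


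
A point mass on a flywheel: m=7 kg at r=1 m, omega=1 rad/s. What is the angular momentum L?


Given: m = 7 kg, r = 1 m, omega = 1 rad/s
For a point mass: I = m*r^2
I = 7*1^2 = 7*1 = 7
L = I*omega = 7*1
L = 7 kg*m^2/s

7 kg*m^2/s


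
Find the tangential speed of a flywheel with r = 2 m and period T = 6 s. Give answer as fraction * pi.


Given: radius r = 2 m, period T = 6 s
Using v = 2*pi*r / T
v = 2*pi*2 / 6
v = 4*pi / 6
v = 2/3*pi m/s

2/3*pi m/s


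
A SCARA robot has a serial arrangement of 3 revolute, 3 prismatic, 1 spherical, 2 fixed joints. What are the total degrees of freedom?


Given: serial robot with 3 revolute, 3 prismatic, 1 spherical, 2 fixed joints
DOF contribution per joint type: revolute=1, prismatic=1, spherical=3, fixed=0
DOF = 3*1 + 3*1 + 1*3 + 2*0
DOF = 9

9


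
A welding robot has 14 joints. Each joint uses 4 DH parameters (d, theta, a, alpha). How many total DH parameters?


Given: 14 joints, 4 DH parameters per joint (d, theta, a, alpha)
Total DH parameters = number_of_joints * 4
Total = 14 * 4
Total = 56

56


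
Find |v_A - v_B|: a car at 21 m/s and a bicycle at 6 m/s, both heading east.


Given: v_A = 21 m/s east, v_B = 6 m/s east
Both move in the same direction; relative speed = |v_A - v_B|
|21 - 6| = |15|
= 15 m/s

15 m/s


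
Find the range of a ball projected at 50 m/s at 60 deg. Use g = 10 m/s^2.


Given: v0 = 50 m/s, theta = 60 deg, g = 10 m/s^2
sin(2*60) = sin(120) = sqrt(3)/2
Using R = v0^2 * sin(2*theta) / g
R = 50^2 * (sqrt(3)/2) / 10
R = 2500 * sqrt(3) / 20
R = 125*sqrt(3) m

125*sqrt(3) m


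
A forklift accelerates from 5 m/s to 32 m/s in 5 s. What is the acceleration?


Given: initial velocity v0 = 5 m/s, final velocity v = 32 m/s, time t = 5 s
Using a = (v - v0) / t
a = (32 - 5) / 5
a = 27 / 5
a = 27/5 m/s^2

27/5 m/s^2


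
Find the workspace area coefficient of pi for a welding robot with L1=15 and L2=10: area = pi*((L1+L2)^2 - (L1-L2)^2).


Given: L1 = 15, L2 = 10
(L1+L2)^2 = (25)^2 = 625
(L1-L2)^2 = (5)^2 = 25
Difference = 625 - 25 = 600
This equals 4*L1*L2 = 4*15*10 = 600
Workspace area = 600*pi

600


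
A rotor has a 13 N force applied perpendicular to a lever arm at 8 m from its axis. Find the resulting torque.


Given: F = 13 N, r = 8 m, angle = 90 deg (perpendicular)
Using tau = F * r * sin(90)
sin(90) = 1
tau = 13 * 8 * 1
tau = 104 Nm

104 Nm


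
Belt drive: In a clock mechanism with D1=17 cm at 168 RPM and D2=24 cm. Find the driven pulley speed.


Given: D1 = 17 cm, w1 = 168 RPM, D2 = 24 cm
Using D1*w1 = D2*w2
w2 = D1*w1 / D2
w2 = 17*168 / 24
w2 = 2856 / 24
w2 = 119 RPM

119 RPM


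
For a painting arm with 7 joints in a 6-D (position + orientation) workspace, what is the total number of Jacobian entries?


Given: task space dimension = 6, joints = 7
Jacobian is a 6 x 7 matrix
Total entries = rows * columns
Total = 6 * 7
Total = 42

42


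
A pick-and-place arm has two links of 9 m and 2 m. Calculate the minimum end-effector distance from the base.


Given: L1 = 9 m, L2 = 2 m
For a 2-link planar arm, min reach = |L1 - L2| (second link folded back)
Min reach = |9 - 2|
Min reach = 7 m

7 m


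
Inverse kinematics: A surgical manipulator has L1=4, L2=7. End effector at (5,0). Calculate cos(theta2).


Given: L1 = 4, L2 = 7, target (x, y) = (5, 0)
Using cos(theta2) = (x^2 + y^2 - L1^2 - L2^2) / (2*L1*L2)
x^2 + y^2 = 5^2 + 0 = 25
L1^2 + L2^2 = 16 + 49 = 65
Numerator = 25 - 65 = -40
Denominator = 2*4*7 = 56
cos(theta2) = -40/56 = -5/7

-5/7


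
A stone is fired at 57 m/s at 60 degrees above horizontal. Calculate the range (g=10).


Given: v0 = 57 m/s, theta = 60 deg, g = 10 m/s^2
sin(2*60) = sin(120) = sqrt(3)/2
Using R = v0^2 * sin(2*theta) / g
R = 57^2 * (sqrt(3)/2) / 10
R = 3249 * sqrt(3) / 20
R = 3249/20*sqrt(3) m

3249/20*sqrt(3) m


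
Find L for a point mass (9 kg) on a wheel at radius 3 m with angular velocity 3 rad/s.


Given: m = 9 kg, r = 3 m, omega = 3 rad/s
For a point mass: I = m*r^2
I = 9*3^2 = 9*9 = 81
L = I*omega = 81*3
L = 243 kg*m^2/s

243 kg*m^2/s


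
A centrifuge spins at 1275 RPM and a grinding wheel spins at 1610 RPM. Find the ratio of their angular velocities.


Given: RPM_A = 1275, RPM_B = 1610
omega = 2*pi*RPM/60, so omega_A/omega_B = RPM_A / RPM_B
omega_A/omega_B = 1275 / 1610
omega_A/omega_B = 255/322

255/322


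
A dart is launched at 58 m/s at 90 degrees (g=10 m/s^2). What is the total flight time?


Given: v0 = 58 m/s, theta = 90 deg, g = 10 m/s^2
sin(90) = 1
Using T = 2*v0*sin(theta) / g
T = 2*58*1 / 10
T = 116 / 10
T = 58/5 s

58/5 s


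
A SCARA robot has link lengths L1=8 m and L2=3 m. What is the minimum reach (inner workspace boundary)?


Given: L1 = 8 m, L2 = 3 m
For a 2-link planar arm, min reach = |L1 - L2| (second link folded back)
Min reach = |8 - 3|
Min reach = 5 m

5 m


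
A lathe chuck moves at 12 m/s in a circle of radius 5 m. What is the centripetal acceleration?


Given: v = 12 m/s, r = 5 m
Using a_c = v^2 / r
a_c = 12^2 / 5
a_c = 144 / 5
a_c = 144/5 m/s^2

144/5 m/s^2


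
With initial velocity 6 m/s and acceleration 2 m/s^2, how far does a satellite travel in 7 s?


Given: v0 = 6 m/s, a = 2 m/s^2, t = 7 s
Using s = v0*t + (1/2)*a*t^2
s = 6*7 + (1/2)*2*7^2
s = 42 + (1/2)*98
s = 42 + 49
s = 91

91 m


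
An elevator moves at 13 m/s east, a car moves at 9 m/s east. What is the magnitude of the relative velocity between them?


Given: v_A = 13 m/s east, v_B = 9 m/s east
Both move in the same direction; relative speed = |v_A - v_B|
|13 - 9| = |4|
= 4 m/s

4 m/s


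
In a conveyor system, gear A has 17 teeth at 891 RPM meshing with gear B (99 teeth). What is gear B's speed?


Given: N1 = 17 teeth, w1 = 891 RPM, N2 = 99 teeth
Using N1*w1 = N2*w2
w2 = N1*w1 / N2
w2 = 17*891 / 99
w2 = 15147 / 99
w2 = 153 RPM

153 RPM


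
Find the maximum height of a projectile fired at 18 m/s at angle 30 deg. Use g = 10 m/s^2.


Given: v0 = 18 m/s, theta = 30 deg, g = 10 m/s^2
sin^2(30) = 1/4
Using H = v0^2 * sin^2(theta) / (2*g)
H = 18^2 * 1/4 / (2*10)
H = 324 * 1/4 / 20
H = 81 / 20
H = 81/20 m

81/20 m


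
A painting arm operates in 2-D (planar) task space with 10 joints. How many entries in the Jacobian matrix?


Given: task space dimension = 2, joints = 10
Jacobian is a 2 x 10 matrix
Total entries = rows * columns
Total = 2 * 10
Total = 20

20


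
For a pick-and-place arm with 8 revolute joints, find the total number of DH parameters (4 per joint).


Given: 8 joints, 4 DH parameters per joint (d, theta, a, alpha)
Total DH parameters = number_of_joints * 4
Total = 8 * 4
Total = 32

32


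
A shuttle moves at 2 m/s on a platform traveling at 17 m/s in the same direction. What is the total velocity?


Given: object velocity = 2 m/s, platform velocity = 17 m/s (same direction)
Using classical velocity addition: v_total = v_object + v_platform
v_total = 2 + 17
v_total = 19 m/s

19 m/s


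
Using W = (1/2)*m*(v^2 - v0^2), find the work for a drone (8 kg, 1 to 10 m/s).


Given: m = 8 kg, v0 = 1 m/s, v = 10 m/s
Using W = (1/2)*m*(v^2 - v0^2)
v^2 = 10^2 = 100
v0^2 = 1^2 = 1
v^2 - v0^2 = 100 - 1 = 99
W = (1/2)*8*99 = 396 J

396 J


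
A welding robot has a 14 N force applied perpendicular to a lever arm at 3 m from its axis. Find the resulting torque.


Given: F = 14 N, r = 3 m, angle = 90 deg (perpendicular)
Using tau = F * r * sin(90)
sin(90) = 1
tau = 14 * 3 * 1
tau = 42 Nm

42 Nm


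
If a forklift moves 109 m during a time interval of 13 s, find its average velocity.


Given: distance d = 109 m, time t = 13 s
Using v = d / t
v = 109 / 13
v = 109/13 m/s

109/13 m/s


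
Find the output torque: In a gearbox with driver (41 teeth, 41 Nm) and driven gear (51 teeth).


Given: N1 = 41, N2 = 51, T1 = 41 Nm
Using T2/T1 = N2/N1
T2 = T1 * N2 / N1
T2 = 41 * 51 / 41
T2 = 2091 / 41
T2 = 51 Nm

51 Nm


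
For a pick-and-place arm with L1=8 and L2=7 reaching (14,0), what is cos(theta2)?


Given: L1 = 8, L2 = 7, target (x, y) = (14, 0)
Using cos(theta2) = (x^2 + y^2 - L1^2 - L2^2) / (2*L1*L2)
x^2 + y^2 = 14^2 + 0 = 196
L1^2 + L2^2 = 64 + 49 = 113
Numerator = 196 - 113 = 83
Denominator = 2*8*7 = 112
cos(theta2) = 83/112 = 83/112

83/112


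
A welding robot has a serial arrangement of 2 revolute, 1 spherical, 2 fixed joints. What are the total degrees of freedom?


Given: serial robot with 2 revolute, 1 spherical, 2 fixed joints
DOF contribution per joint type: revolute=1, prismatic=1, spherical=3, fixed=0
DOF = 2*1 + 1*3 + 2*0
DOF = 5

5


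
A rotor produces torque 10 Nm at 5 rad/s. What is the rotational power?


Given: tau = 10 Nm, omega = 5 rad/s
Using P = tau * omega
P = 10 * 5
P = 50 W

50 W


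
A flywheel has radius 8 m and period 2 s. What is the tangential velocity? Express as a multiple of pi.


Given: radius r = 8 m, period T = 2 s
Using v = 2*pi*r / T
v = 2*pi*8 / 2
v = 16*pi / 2
v = 8*pi m/s

8*pi m/s


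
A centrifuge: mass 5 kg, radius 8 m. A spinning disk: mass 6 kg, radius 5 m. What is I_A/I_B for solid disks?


Given: M1=5 kg, R1=8 m, M2=6 kg, R2=5 m
For a disk: I = (1/2)*M*R^2, so I_A/I_B = (M1*R1^2)/(M2*R2^2)
M1*R1^2 = 5*64 = 320
M2*R2^2 = 6*25 = 150
I_A/I_B = 320/150 = 32/15

32/15


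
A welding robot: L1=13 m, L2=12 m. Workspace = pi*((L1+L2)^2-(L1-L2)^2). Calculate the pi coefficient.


Given: L1 = 13, L2 = 12
(L1+L2)^2 = (25)^2 = 625
(L1-L2)^2 = (1)^2 = 1
Difference = 625 - 1 = 624
This equals 4*L1*L2 = 4*13*12 = 624
Workspace area = 624*pi

624


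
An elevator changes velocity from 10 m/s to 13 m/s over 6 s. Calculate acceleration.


Given: initial velocity v0 = 10 m/s, final velocity v = 13 m/s, time t = 6 s
Using a = (v - v0) / t
a = (13 - 10) / 6
a = 3 / 6
a = 1/2 m/s^2

1/2 m/s^2


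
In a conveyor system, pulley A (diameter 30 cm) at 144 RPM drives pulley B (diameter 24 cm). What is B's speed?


Given: D1 = 30 cm, w1 = 144 RPM, D2 = 24 cm
Using D1*w1 = D2*w2
w2 = D1*w1 / D2
w2 = 30*144 / 24
w2 = 4320 / 24
w2 = 180 RPM

180 RPM


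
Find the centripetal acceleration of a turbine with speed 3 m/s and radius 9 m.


Given: v = 3 m/s, r = 9 m
Using a_c = v^2 / r
a_c = 3^2 / 9
a_c = 9 / 9
a_c = 1 m/s^2

1 m/s^2


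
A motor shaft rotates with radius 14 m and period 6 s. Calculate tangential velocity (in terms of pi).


Given: radius r = 14 m, period T = 6 s
Using v = 2*pi*r / T
v = 2*pi*14 / 6
v = 28*pi / 6
v = 14/3*pi m/s

14/3*pi m/s


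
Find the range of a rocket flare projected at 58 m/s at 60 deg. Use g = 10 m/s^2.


Given: v0 = 58 m/s, theta = 60 deg, g = 10 m/s^2
sin(2*60) = sin(120) = sqrt(3)/2
Using R = v0^2 * sin(2*theta) / g
R = 58^2 * (sqrt(3)/2) / 10
R = 3364 * sqrt(3) / 20
R = 841/5*sqrt(3) m

841/5*sqrt(3) m


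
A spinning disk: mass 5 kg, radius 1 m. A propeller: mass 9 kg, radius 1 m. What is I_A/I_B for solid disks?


Given: M1=5 kg, R1=1 m, M2=9 kg, R2=1 m
For a disk: I = (1/2)*M*R^2, so I_A/I_B = (M1*R1^2)/(M2*R2^2)
M1*R1^2 = 5*1 = 5
M2*R2^2 = 9*1 = 9
I_A/I_B = 5/9 = 5/9

5/9


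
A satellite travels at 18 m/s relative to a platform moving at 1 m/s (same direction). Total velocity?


Given: object velocity = 18 m/s, platform velocity = 1 m/s (same direction)
Using classical velocity addition: v_total = v_object + v_platform
v_total = 18 + 1
v_total = 19 m/s

19 m/s


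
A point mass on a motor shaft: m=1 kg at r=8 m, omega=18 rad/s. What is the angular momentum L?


Given: m = 1 kg, r = 8 m, omega = 18 rad/s
For a point mass: I = m*r^2
I = 1*8^2 = 1*64 = 64
L = I*omega = 64*18
L = 1152 kg*m^2/s

1152 kg*m^2/s


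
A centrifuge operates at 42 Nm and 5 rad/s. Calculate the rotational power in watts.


Given: tau = 42 Nm, omega = 5 rad/s
Using P = tau * omega
P = 42 * 5
P = 210 W

210 W


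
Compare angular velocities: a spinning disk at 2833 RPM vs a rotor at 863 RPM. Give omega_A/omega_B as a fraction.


Given: RPM_A = 2833, RPM_B = 863
omega = 2*pi*RPM/60, so omega_A/omega_B = RPM_A / RPM_B
omega_A/omega_B = 2833 / 863
omega_A/omega_B = 2833/863

2833/863


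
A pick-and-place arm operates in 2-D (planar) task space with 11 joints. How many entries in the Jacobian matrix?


Given: task space dimension = 2, joints = 11
Jacobian is a 2 x 11 matrix
Total entries = rows * columns
Total = 2 * 11
Total = 22

22


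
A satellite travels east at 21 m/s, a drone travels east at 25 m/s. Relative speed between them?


Given: v_A = 21 m/s east, v_B = 25 m/s east
Both move in the same direction; relative speed = |v_A - v_B|
|21 - 25| = |-4|
= 4 m/s

4 m/s


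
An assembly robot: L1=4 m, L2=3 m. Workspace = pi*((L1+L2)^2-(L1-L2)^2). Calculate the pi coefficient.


Given: L1 = 4, L2 = 3
(L1+L2)^2 = (7)^2 = 49
(L1-L2)^2 = (1)^2 = 1
Difference = 49 - 1 = 48
This equals 4*L1*L2 = 4*4*3 = 48
Workspace area = 48*pi

48


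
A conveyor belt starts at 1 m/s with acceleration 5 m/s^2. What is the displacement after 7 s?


Given: v0 = 1 m/s, a = 5 m/s^2, t = 7 s
Using s = v0*t + (1/2)*a*t^2
s = 1*7 + (1/2)*5*7^2
s = 7 + (1/2)*245
s = 7 + 245/2
s = 259/2

259/2 m


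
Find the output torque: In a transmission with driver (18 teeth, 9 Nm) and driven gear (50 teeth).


Given: N1 = 18, N2 = 50, T1 = 9 Nm
Using T2/T1 = N2/N1
T2 = T1 * N2 / N1
T2 = 9 * 50 / 18
T2 = 450 / 18
T2 = 25 Nm

25 Nm


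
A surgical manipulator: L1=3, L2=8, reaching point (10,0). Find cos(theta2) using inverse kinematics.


Given: L1 = 3, L2 = 8, target (x, y) = (10, 0)
Using cos(theta2) = (x^2 + y^2 - L1^2 - L2^2) / (2*L1*L2)
x^2 + y^2 = 10^2 + 0 = 100
L1^2 + L2^2 = 9 + 64 = 73
Numerator = 100 - 73 = 27
Denominator = 2*3*8 = 48
cos(theta2) = 27/48 = 9/16

9/16


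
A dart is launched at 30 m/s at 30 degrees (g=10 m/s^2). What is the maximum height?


Given: v0 = 30 m/s, theta = 30 deg, g = 10 m/s^2
sin^2(30) = 1/4
Using H = v0^2 * sin^2(theta) / (2*g)
H = 30^2 * 1/4 / (2*10)
H = 900 * 1/4 / 20
H = 225 / 20
H = 45/4 m

45/4 m


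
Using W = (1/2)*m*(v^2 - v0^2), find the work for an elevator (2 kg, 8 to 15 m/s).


Given: m = 2 kg, v0 = 8 m/s, v = 15 m/s
Using W = (1/2)*m*(v^2 - v0^2)
v^2 = 15^2 = 225
v0^2 = 8^2 = 64
v^2 - v0^2 = 225 - 64 = 161
W = (1/2)*2*161 = 161 J

161 J


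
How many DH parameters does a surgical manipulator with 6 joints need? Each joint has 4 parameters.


Given: 6 joints, 4 DH parameters per joint (d, theta, a, alpha)
Total DH parameters = number_of_joints * 4
Total = 6 * 4
Total = 24

24


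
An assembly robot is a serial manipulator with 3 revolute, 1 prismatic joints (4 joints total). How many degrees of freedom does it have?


Given: serial robot with 3 revolute, 1 prismatic joints
DOF contribution per joint type: revolute=1, prismatic=1, spherical=3, fixed=0
DOF = 3*1 + 1*1
DOF = 4

4


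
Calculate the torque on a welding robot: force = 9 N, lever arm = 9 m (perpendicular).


Given: F = 9 N, r = 9 m, angle = 90 deg (perpendicular)
Using tau = F * r * sin(90)
sin(90) = 1
tau = 9 * 9 * 1
tau = 81 Nm

81 Nm


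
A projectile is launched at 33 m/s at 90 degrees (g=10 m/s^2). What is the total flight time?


Given: v0 = 33 m/s, theta = 90 deg, g = 10 m/s^2
sin(90) = 1
Using T = 2*v0*sin(theta) / g
T = 2*33*1 / 10
T = 66 / 10
T = 33/5 s

33/5 s


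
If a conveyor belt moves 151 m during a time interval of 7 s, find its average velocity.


Given: distance d = 151 m, time t = 7 s
Using v = d / t
v = 151 / 7
v = 151/7 m/s

151/7 m/s


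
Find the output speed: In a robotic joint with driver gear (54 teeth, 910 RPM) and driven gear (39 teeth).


Given: N1 = 54 teeth, w1 = 910 RPM, N2 = 39 teeth
Using N1*w1 = N2*w2
w2 = N1*w1 / N2
w2 = 54*910 / 39
w2 = 49140 / 39
w2 = 1260 RPM

1260 RPM


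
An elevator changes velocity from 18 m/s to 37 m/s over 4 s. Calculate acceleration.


Given: initial velocity v0 = 18 m/s, final velocity v = 37 m/s, time t = 4 s
Using a = (v - v0) / t
a = (37 - 18) / 4
a = 19 / 4
a = 19/4 m/s^2

19/4 m/s^2


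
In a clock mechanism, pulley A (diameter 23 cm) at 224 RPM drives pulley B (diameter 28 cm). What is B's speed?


Given: D1 = 23 cm, w1 = 224 RPM, D2 = 28 cm
Using D1*w1 = D2*w2
w2 = D1*w1 / D2
w2 = 23*224 / 28
w2 = 5152 / 28
w2 = 184 RPM

184 RPM


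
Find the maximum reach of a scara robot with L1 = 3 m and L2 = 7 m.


Given: L1 = 3 m, L2 = 7 m
For a 2-link planar arm, max reach = L1 + L2 (fully extended)
Max reach = 3 + 7
Max reach = 10 m

10 m


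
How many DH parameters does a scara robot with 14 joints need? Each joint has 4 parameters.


Given: 14 joints, 4 DH parameters per joint (d, theta, a, alpha)
Total DH parameters = number_of_joints * 4
Total = 14 * 4
Total = 56

56


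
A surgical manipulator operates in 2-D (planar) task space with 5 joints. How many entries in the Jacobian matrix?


Given: task space dimension = 2, joints = 5
Jacobian is a 2 x 5 matrix
Total entries = rows * columns
Total = 2 * 5
Total = 10

10


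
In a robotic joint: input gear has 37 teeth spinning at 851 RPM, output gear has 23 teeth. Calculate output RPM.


Given: N1 = 37 teeth, w1 = 851 RPM, N2 = 23 teeth
Using N1*w1 = N2*w2
w2 = N1*w1 / N2
w2 = 37*851 / 23
w2 = 31487 / 23
w2 = 1369 RPM

1369 RPM


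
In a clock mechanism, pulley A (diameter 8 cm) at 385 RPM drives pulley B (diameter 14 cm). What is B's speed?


Given: D1 = 8 cm, w1 = 385 RPM, D2 = 14 cm
Using D1*w1 = D2*w2
w2 = D1*w1 / D2
w2 = 8*385 / 14
w2 = 3080 / 14
w2 = 220 RPM

220 RPM


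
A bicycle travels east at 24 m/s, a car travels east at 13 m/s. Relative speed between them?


Given: v_A = 24 m/s east, v_B = 13 m/s east
Both move in the same direction; relative speed = |v_A - v_B|
|24 - 13| = |11|
= 11 m/s

11 m/s


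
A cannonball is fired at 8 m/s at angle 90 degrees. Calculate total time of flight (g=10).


Given: v0 = 8 m/s, theta = 90 deg, g = 10 m/s^2
sin(90) = 1
Using T = 2*v0*sin(theta) / g
T = 2*8*1 / 10
T = 16 / 10
T = 8/5 s

8/5 s


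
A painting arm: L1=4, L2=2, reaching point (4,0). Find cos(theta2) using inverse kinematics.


Given: L1 = 4, L2 = 2, target (x, y) = (4, 0)
Using cos(theta2) = (x^2 + y^2 - L1^2 - L2^2) / (2*L1*L2)
x^2 + y^2 = 4^2 + 0 = 16
L1^2 + L2^2 = 16 + 4 = 20
Numerator = 16 - 20 = -4
Denominator = 2*4*2 = 16
cos(theta2) = -4/16 = -1/4

-1/4


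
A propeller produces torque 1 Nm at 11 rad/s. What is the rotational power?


Given: tau = 1 Nm, omega = 11 rad/s
Using P = tau * omega
P = 1 * 11
P = 11 W

11 W


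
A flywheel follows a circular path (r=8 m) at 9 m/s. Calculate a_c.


Given: v = 9 m/s, r = 8 m
Using a_c = v^2 / r
a_c = 9^2 / 8
a_c = 81 / 8
a_c = 81/8 m/s^2

81/8 m/s^2


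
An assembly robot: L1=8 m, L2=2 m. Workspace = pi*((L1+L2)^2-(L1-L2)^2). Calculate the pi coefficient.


Given: L1 = 8, L2 = 2
(L1+L2)^2 = (10)^2 = 100
(L1-L2)^2 = (6)^2 = 36
Difference = 100 - 36 = 64
This equals 4*L1*L2 = 4*8*2 = 64
Workspace area = 64*pi

64


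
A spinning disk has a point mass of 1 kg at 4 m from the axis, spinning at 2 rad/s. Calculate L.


Given: m = 1 kg, r = 4 m, omega = 2 rad/s
For a point mass: I = m*r^2
I = 1*4^2 = 1*16 = 16
L = I*omega = 16*2
L = 32 kg*m^2/s

32 kg*m^2/s


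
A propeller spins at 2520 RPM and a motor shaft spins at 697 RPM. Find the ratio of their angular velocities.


Given: RPM_A = 2520, RPM_B = 697
omega = 2*pi*RPM/60, so omega_A/omega_B = RPM_A / RPM_B
omega_A/omega_B = 2520 / 697
omega_A/omega_B = 2520/697

2520/697


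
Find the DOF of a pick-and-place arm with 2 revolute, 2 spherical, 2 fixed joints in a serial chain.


Given: serial robot with 2 revolute, 2 spherical, 2 fixed joints
DOF contribution per joint type: revolute=1, prismatic=1, spherical=3, fixed=0
DOF = 2*1 + 2*3 + 2*0
DOF = 8

8
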